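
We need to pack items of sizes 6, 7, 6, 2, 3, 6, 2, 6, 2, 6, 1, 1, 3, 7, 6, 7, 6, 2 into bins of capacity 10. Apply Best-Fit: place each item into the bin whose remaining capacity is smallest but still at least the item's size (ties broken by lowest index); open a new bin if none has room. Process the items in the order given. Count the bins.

6 → bin 1 (remaining 4)
7 → bin 2 (remaining 3)
6 → bin 3 (remaining 4)
2 → bin 2 (remaining 1)
3 → bin 1 (remaining 1)
6 → bin 4 (remaining 4)
2 → bin 3 (remaining 2)
6 → bin 5 (remaining 4)
2 → bin 3 (remaining 0)
6 → bin 6 (remaining 4)
1 → bin 1 (remaining 0)
1 → bin 2 (remaining 0)
3 → bin 4 (remaining 1)
7 → bin 7 (remaining 3)
6 → bin 8 (remaining 4)
7 → bin 9 (remaining 3)
6 → bin 10 (remaining 4)
2 → bin 7 (remaining 1)

10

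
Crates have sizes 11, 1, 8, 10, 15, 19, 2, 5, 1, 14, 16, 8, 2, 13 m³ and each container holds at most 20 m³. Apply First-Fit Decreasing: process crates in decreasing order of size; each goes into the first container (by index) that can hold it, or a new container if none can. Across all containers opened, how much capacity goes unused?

15

Sorted descending: 19, 16, 15, 14, 13, 11, 10, 8, 8, 5, 2, 2, 1, 1.
container 1: place 19 m³, 1 m³ left
container 2: place 16 m³, 4 m³ left
container 3: place 15 m³, 5 m³ left
container 4: place 14 m³, 6 m³ left
container 5: place 13 m³, 7 m³ left
container 6: place 11 m³, 9 m³ left
container 7: place 10 m³, 10 m³ left
container 6: place 8 m³, 1 m³ left
container 7: place 8 m³, 2 m³ left
container 3: place 5 m³, 0 m³ left
container 2: place 2 m³, 2 m³ left
container 2: place 2 m³, 0 m³ left
container 1: place 1 m³, 0 m³ left
container 4: place 1 m³, 5 m³ left
7 containers × 20 m³ = 140 m³; used 125 m³; unused 15 m³.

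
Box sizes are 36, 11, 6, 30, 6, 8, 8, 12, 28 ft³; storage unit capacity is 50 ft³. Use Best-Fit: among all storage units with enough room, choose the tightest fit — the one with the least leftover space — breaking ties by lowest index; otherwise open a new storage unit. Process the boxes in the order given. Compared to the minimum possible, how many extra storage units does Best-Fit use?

0

Best-Fit: [36,11] [6,30,6,8] [8,12,28] → 3 storage units.
Total size 145 ft³; any packing needs at least ⌈145/50⌉ = 3 storage units.
So 3 is already optimal.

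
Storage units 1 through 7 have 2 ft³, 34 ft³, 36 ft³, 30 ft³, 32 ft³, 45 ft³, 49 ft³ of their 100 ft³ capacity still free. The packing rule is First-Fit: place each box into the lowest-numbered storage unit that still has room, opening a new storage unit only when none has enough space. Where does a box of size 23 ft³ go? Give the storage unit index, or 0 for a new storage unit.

2

Storage units with room: storage unit 2 (34 ft³), storage unit 3 (36 ft³), storage unit 4 (30 ft³), storage unit 5 (32 ft³), storage unit 6 (45 ft³), storage unit 7 (49 ft³).
The first with room is storage unit 2.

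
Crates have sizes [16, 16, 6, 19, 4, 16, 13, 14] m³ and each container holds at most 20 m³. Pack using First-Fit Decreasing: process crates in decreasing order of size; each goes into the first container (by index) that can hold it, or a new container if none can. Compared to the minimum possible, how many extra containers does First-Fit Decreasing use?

First-Fit Decreasing: [19] [16,4] [16] [16] [14,6] [13] → 6 containers.
Total size 104 m³; any packing needs at least ⌈104/20⌉ = 6 containers.
So 6 is already optimal.

0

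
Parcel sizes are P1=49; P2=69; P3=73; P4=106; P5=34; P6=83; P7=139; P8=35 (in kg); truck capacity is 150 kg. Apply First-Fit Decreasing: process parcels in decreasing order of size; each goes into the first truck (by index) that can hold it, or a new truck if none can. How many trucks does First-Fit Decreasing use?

5

Sorted descending: 139, 106, 83, 73, 69, 49, 35, 34.
Put 139 kg in truck 1; 11 kg remain.
Put 106 kg in truck 2; 44 kg remain.
Put 83 kg in truck 3; 67 kg remain.
Put 73 kg in truck 4; 77 kg remain.
Put 69 kg in truck 4; 8 kg remain.
Put 49 kg in truck 3; 18 kg remain.
Put 35 kg in truck 2; 9 kg remain.
Put 34 kg in truck 5; 116 kg remain.
Final trucks: [139] [106,35] [83,49] [73,69] [34].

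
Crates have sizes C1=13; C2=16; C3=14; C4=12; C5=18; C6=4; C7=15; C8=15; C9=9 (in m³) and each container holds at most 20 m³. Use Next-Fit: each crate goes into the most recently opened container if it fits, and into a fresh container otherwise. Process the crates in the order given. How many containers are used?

8 containers

container 1: place C1 (13 m³), 7 m³ left
container 2: place C2 (16 m³), 4 m³ left
container 3: place C3 (14 m³), 6 m³ left
container 4: place C4 (12 m³), 8 m³ left
container 5: place C5 (18 m³), 2 m³ left
container 6: place C6 (4 m³), 16 m³ left
container 6: place C7 (15 m³), 1 m³ left
container 7: place C8 (15 m³), 5 m³ left
container 8: place C9 (9 m³), 11 m³ left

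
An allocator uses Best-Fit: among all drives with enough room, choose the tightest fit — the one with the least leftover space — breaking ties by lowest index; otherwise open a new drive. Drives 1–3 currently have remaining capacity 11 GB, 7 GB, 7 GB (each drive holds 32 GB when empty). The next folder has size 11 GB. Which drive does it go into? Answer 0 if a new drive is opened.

1

Drives with room: drive 1 (11 GB).
Tightest fit is drive 1 with 11 GB free.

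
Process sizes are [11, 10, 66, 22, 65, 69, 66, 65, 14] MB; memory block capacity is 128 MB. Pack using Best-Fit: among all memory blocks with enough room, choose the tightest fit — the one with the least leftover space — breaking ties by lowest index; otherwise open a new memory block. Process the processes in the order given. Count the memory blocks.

5

11 MB → memory block 1 (remaining 117 MB)
10 MB → memory block 1 (remaining 107 MB)
66 MB → memory block 1 (remaining 41 MB)
22 MB → memory block 1 (remaining 19 MB)
65 MB → memory block 2 (remaining 63 MB)
69 MB → memory block 3 (remaining 59 MB)
66 MB → memory block 4 (remaining 62 MB)
65 MB → memory block 5 (remaining 63 MB)
14 MB → memory block 1 (remaining 5 MB)
Final memory blocks: [11,10,66,22,14] [65] [69] [66] [65].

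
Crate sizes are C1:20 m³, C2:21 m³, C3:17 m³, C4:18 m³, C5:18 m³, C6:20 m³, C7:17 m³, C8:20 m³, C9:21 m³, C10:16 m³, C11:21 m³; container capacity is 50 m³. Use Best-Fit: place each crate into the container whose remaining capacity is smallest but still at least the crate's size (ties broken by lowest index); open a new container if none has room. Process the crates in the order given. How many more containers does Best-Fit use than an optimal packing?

Best-Fit: [20,21] [17,18] [18,20] [17,20] [21,16] [21] → 6 containers.
Total size 209 m³; any packing needs at least ⌈209/50⌉ = 5 containers.
An optimal packing achieves that bound: [21,21] [21,20] [20,20] [18,18] [17,17,16] → 5 containers.
Excess: 6 − 5 = 1.

1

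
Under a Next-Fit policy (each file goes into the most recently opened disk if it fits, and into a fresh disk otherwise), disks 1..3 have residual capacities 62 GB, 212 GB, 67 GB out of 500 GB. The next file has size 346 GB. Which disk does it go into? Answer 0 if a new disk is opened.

0

Next-Fit only looks at disk 3, which has 67 GB free.
346 GB does not fit, so a new disk is opened.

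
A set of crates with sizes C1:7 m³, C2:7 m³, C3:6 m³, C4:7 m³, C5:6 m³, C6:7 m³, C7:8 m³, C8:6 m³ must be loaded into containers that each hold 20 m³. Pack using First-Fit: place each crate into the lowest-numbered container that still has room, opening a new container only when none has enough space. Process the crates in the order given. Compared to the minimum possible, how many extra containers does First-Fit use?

0

First-Fit: [7,7,6] [7,6,7] [8,6] → 3 containers.
Total size 54 m³; any packing needs at least ⌈54/20⌉ = 3 containers.
So 3 is already optimal.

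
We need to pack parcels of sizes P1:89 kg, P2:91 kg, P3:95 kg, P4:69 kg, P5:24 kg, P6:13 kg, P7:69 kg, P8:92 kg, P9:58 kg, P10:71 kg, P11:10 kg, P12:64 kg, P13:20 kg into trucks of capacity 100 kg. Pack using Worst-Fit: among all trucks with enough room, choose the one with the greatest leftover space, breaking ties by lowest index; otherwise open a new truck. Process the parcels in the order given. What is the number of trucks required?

P1 (89 kg) → truck 1 (remaining 11 kg)
P2 (91 kg) → truck 2 (remaining 9 kg)
P3 (95 kg) → truck 3 (remaining 5 kg)
P4 (69 kg) → truck 4 (remaining 31 kg)
P5 (24 kg) → truck 4 (remaining 7 kg)
P6 (13 kg) → truck 5 (remaining 87 kg)
P7 (69 kg) → truck 5 (remaining 18 kg)
P8 (92 kg) → truck 6 (remaining 8 kg)
P9 (58 kg) → truck 7 (remaining 42 kg)
P10 (71 kg) → truck 8 (remaining 29 kg)
P11 (10 kg) → truck 7 (remaining 32 kg)
P12 (64 kg) → truck 9 (remaining 36 kg)
P13 (20 kg) → truck 9 (remaining 16 kg)

9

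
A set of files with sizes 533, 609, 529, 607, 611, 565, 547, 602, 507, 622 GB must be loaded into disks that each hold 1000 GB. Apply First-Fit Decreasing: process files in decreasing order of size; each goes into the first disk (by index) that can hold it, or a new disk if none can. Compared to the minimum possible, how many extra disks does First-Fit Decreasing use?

First-Fit Decreasing: [622] [611] [609] [607] [602] [565] [547] [533] [529] [507] → 10 disks.
10 files exceed 500 GB (half the capacity), and no two of those can share a disk, so at least 10 disks are needed.
So 10 is already optimal.

0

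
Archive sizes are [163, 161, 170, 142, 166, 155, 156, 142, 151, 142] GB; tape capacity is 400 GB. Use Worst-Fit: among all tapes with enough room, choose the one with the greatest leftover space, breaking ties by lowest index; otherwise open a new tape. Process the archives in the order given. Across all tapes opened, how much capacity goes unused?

452

163 GB → tape 1 (remaining 237 GB)
161 GB → tape 1 (remaining 76 GB)
170 GB → tape 2 (remaining 230 GB)
142 GB → tape 2 (remaining 88 GB)
166 GB → tape 3 (remaining 234 GB)
155 GB → tape 3 (remaining 79 GB)
156 GB → tape 4 (remaining 244 GB)
142 GB → tape 4 (remaining 102 GB)
151 GB → tape 5 (remaining 249 GB)
142 GB → tape 5 (remaining 107 GB)
5 tapes × 400 GB = 2000 GB; used 1548 GB; unused 452 GB.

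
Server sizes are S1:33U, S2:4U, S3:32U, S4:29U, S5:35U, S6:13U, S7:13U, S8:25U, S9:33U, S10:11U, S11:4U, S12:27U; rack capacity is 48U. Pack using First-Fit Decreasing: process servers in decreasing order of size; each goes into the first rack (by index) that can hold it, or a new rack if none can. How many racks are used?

7

Sorted descending: 35, 33, 33, 32, 29, 27, 25, 13, 13, 11, 4, 4.
35U → rack 1 (remaining 13U)
33U → rack 2 (remaining 15U)
33U → rack 3 (remaining 15U)
32U → rack 4 (remaining 16U)
29U → rack 5 (remaining 19U)
27U → rack 6 (remaining 21U)
25U → rack 7 (remaining 23U)
13U → rack 1 (remaining 0U)
13U → rack 2 (remaining 2U)
11U → rack 3 (remaining 4U)
4U → rack 3 (remaining 0U)
4U → rack 4 (remaining 12U)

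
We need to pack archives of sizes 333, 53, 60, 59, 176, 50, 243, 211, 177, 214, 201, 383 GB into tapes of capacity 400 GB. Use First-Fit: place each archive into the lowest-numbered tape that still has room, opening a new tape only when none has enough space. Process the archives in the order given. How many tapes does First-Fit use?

7

tape 1: place 333 GB, 67 GB left
tape 1: place 53 GB, 14 GB left
tape 2: place 60 GB, 340 GB left
tape 2: place 59 GB, 281 GB left
tape 2: place 176 GB, 105 GB left
tape 2: place 50 GB, 55 GB left
tape 3: place 243 GB, 157 GB left
tape 4: place 211 GB, 189 GB left
tape 4: place 177 GB, 12 GB left
tape 5: place 214 GB, 186 GB left
tape 6: place 201 GB, 199 GB left
tape 7: place 383 GB, 17 GB left
Final tapes: [333,53] [60,59,176,50] [243] [211,177] [214] [201] [383].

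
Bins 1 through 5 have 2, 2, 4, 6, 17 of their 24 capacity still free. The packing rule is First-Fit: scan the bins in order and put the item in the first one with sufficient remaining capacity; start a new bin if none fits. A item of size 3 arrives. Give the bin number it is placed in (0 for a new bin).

Bins with room: bin 3 (4), bin 4 (6), bin 5 (17).
The first with room is bin 3.

3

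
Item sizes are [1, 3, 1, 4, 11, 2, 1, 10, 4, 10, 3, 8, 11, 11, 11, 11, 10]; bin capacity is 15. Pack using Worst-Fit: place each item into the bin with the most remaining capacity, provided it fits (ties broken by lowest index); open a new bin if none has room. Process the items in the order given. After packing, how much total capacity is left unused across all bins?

Put 1 in bin 1; 14 remain.
Put 3 in bin 1; 11 remain.
Put 1 in bin 1; 10 remain.
Put 4 in bin 1; 6 remain.
Put 11 in bin 2; 4 remain.
Put 2 in bin 1; 4 remain.
Put 1 in bin 1; 3 remain.
Put 10 in bin 3; 5 remain.
Put 4 in bin 3; 1 remain.
Put 10 in bin 4; 5 remain.
Put 3 in bin 4; 2 remain.
Put 8 in bin 5; 7 remain.
Put 11 in bin 6; 4 remain.
Put 11 in bin 7; 4 remain.
Put 11 in bin 8; 4 remain.
Put 11 in bin 9; 4 remain.
Put 10 in bin 10; 5 remain.
10 bins × 15 = 150; used 112; unused 38.

38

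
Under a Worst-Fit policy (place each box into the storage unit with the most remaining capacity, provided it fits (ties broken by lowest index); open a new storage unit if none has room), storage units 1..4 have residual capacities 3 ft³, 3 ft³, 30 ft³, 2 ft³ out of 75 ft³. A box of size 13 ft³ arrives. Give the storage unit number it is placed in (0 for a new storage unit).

3

Storage units with room: storage unit 3 (30 ft³).
Most room is storage unit 3 with 30 ft³ free.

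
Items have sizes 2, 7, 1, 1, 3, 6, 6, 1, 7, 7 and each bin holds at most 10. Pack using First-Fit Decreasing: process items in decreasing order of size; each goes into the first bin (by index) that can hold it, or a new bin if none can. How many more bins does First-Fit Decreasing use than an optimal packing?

First-Fit Decreasing: [7,3] [7,2,1] [7,1,1] [6] [6] → 5 bins.
Total size 41; any packing needs at least ⌈41/10⌉ = 5 bins.
So 5 is already optimal.

0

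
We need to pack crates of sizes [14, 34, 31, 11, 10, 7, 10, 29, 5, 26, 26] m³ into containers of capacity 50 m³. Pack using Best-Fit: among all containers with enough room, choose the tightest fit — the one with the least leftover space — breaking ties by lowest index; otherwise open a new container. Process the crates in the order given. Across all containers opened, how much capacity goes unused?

14 m³ → container 1 (remaining 36 m³)
34 m³ → container 1 (remaining 2 m³)
31 m³ → container 2 (remaining 19 m³)
11 m³ → container 2 (remaining 8 m³)
10 m³ → container 3 (remaining 40 m³)
7 m³ → container 2 (remaining 1 m³)
10 m³ → container 3 (remaining 30 m³)
29 m³ → container 3 (remaining 1 m³)
5 m³ → container 4 (remaining 45 m³)
26 m³ → container 4 (remaining 19 m³)
26 m³ → container 5 (remaining 24 m³)
5 containers × 50 m³ = 250 m³; used 203 m³; unused 47 m³.

47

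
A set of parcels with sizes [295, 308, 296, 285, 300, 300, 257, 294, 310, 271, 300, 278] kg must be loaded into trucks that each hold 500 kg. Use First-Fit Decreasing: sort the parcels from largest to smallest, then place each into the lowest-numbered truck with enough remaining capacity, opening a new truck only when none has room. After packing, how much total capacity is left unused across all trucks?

Sorted descending: 310, 308, 300, 300, 300, 296, 295, 294, 285, 278, 271, 257.
truck 1: place 310 kg, 190 kg left
truck 2: place 308 kg, 192 kg left
truck 3: place 300 kg, 200 kg left
truck 4: place 300 kg, 200 kg left
truck 5: place 300 kg, 200 kg left
truck 6: place 296 kg, 204 kg left
truck 7: place 295 kg, 205 kg left
truck 8: place 294 kg, 206 kg left
truck 9: place 285 kg, 215 kg left
truck 10: place 278 kg, 222 kg left
truck 11: place 271 kg, 229 kg left
truck 12: place 257 kg, 243 kg left
12 trucks × 500 kg = 6000 kg; used 3494 kg; unused 2506 kg.

2506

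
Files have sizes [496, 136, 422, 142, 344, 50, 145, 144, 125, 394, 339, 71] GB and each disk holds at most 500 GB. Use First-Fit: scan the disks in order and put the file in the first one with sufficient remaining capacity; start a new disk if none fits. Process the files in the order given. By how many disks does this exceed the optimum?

0

First-Fit: [496] [136,142,50,145] [422,71] [344,144] [125,339] [394] → 6 disks.
Total size 2808 GB; any packing needs at least ⌈2808/500⌉ = 6 disks.
So 6 is already optimal.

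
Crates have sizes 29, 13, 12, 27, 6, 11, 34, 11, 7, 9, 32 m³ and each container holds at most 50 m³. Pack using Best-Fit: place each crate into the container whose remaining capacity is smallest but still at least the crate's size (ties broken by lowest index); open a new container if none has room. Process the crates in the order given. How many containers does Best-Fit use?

4

Put 29 m³ in container 1; 21 m³ remain.
Put 13 m³ in container 1; 8 m³ remain.
Put 12 m³ in container 2; 38 m³ remain.
Put 27 m³ in container 2; 11 m³ remain.
Put 6 m³ in container 1; 2 m³ remain.
Put 11 m³ in container 2; 0 m³ remain.
Put 34 m³ in container 3; 16 m³ remain.
Put 11 m³ in container 3; 5 m³ remain.
Put 7 m³ in container 4; 43 m³ remain.
Put 9 m³ in container 4; 34 m³ remain.
Put 32 m³ in container 4; 2 m³ remain.
Final containers: [29,13,6] [12,27,11] [34,11] [7,9,32].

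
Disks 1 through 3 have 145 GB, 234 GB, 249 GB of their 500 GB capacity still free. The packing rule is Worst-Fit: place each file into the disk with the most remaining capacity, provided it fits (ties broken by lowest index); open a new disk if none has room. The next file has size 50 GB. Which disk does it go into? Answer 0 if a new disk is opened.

3

Disks with room: disk 1 (145 GB), disk 2 (234 GB), disk 3 (249 GB).
Most room is disk 3 with 249 GB free.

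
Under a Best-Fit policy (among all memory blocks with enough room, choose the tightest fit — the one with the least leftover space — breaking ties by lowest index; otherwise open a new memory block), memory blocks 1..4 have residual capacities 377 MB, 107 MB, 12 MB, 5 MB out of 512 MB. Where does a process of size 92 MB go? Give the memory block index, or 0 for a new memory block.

2

Memory blocks with room: memory block 1 (377 MB), memory block 2 (107 MB).
Tightest fit is memory block 2 with 107 MB free.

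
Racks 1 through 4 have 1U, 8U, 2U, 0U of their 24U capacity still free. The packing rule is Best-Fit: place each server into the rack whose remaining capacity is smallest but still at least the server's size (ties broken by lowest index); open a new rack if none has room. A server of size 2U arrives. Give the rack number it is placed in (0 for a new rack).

Racks with room: rack 2 (8U), rack 3 (2U).
Tightest fit is rack 3 with 2U free.

3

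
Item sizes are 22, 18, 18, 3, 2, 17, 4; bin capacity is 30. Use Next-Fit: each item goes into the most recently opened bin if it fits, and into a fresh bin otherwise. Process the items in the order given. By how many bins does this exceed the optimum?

Next-Fit: [22] [18] [18,3,2] [17,4] → 4 bins.
4 items exceed 15 (half the capacity), and no two of those can share a bin, so at least 4 bins are needed.
So 4 is already optimal.

0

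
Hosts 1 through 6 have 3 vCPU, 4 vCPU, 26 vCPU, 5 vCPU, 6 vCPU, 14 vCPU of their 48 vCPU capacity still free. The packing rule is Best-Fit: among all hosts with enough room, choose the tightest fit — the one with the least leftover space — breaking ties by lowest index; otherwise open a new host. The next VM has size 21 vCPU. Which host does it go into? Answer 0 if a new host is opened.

3

Hosts with room: host 3 (26 vCPU).
Tightest fit is host 3 with 26 vCPU free.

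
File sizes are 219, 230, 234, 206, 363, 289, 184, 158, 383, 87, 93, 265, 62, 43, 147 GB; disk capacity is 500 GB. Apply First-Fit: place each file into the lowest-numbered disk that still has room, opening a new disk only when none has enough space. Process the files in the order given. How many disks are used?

disk 1: place 219 GB, 281 GB left
disk 1: place 230 GB, 51 GB left
disk 2: place 234 GB, 266 GB left
disk 2: place 206 GB, 60 GB left
disk 3: place 363 GB, 137 GB left
disk 4: place 289 GB, 211 GB left
disk 4: place 184 GB, 27 GB left
disk 5: place 158 GB, 342 GB left
disk 6: place 383 GB, 117 GB left
disk 3: place 87 GB, 50 GB left
disk 5: place 93 GB, 249 GB left
disk 7: place 265 GB, 235 GB left
disk 5: place 62 GB, 187 GB left
disk 1: place 43 GB, 8 GB left
disk 5: place 147 GB, 40 GB left

7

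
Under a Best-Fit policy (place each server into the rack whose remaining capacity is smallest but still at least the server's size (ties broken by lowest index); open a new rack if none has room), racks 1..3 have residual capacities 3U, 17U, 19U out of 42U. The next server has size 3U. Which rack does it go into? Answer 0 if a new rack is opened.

Racks with room: rack 1 (3U), rack 2 (17U), rack 3 (19U).
Tightest fit is rack 1 with 3U free.

1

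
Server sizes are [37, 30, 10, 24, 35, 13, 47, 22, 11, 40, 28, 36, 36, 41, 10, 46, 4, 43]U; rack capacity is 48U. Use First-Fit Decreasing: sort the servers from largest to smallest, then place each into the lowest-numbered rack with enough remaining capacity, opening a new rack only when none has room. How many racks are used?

12

Sorted descending: 47, 46, 43, 41, 40, 37, 36, 36, 35, 30, 28, 24, 22, 13, 11, 10, 10, 4.
rack 1: place 47U, 1U left
rack 2: place 46U, 2U left
rack 3: place 43U, 5U left
rack 4: place 41U, 7U left
rack 5: place 40U, 8U left
rack 6: place 37U, 11U left
rack 7: place 36U, 12U left
rack 8: place 36U, 12U left
rack 9: place 35U, 13U left
rack 10: place 30U, 18U left
rack 11: place 28U, 20U left
rack 12: place 24U, 24U left
rack 12: place 22U, 2U left
rack 9: place 13U, 0U left
rack 6: place 11U, 0U left
rack 7: place 10U, 2U left
rack 8: place 10U, 2U left
rack 3: place 4U, 1U left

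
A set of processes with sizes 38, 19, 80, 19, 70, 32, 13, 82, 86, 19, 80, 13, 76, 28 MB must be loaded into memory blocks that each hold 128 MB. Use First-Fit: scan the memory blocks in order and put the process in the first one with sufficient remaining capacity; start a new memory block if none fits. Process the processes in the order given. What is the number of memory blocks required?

Put 38 MB in memory block 1; 90 MB remain.
Put 19 MB in memory block 1; 71 MB remain.
Put 80 MB in memory block 2; 48 MB remain.
Put 19 MB in memory block 1; 52 MB remain.
Put 70 MB in memory block 3; 58 MB remain.
Put 32 MB in memory block 1; 20 MB remain.
Put 13 MB in memory block 1; 7 MB remain.
Put 82 MB in memory block 4; 46 MB remain.
Put 86 MB in memory block 5; 42 MB remain.
Put 19 MB in memory block 2; 29 MB remain.
Put 80 MB in memory block 6; 48 MB remain.
Put 13 MB in memory block 2; 16 MB remain.
Put 76 MB in memory block 7; 52 MB remain.
Put 28 MB in memory block 3; 30 MB remain.
Final memory blocks: [38,19,19,32,13] [80,19,13] [70,28] [82] [86] [80] [76].

7 memory blocks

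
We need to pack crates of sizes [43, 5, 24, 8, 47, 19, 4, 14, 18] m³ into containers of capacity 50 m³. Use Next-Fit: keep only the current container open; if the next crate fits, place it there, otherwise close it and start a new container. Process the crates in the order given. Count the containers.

Put 43 m³ in container 1; 7 m³ remain.
Put 5 m³ in container 1; 2 m³ remain.
Put 24 m³ in container 2; 26 m³ remain.
Put 8 m³ in container 2; 18 m³ remain.
Put 47 m³ in container 3; 3 m³ remain.
Put 19 m³ in container 4; 31 m³ remain.
Put 4 m³ in container 4; 27 m³ remain.
Put 14 m³ in container 4; 13 m³ remain.
Put 18 m³ in container 5; 32 m³ remain.
Final containers: [43,5] [24,8] [47] [19,4,14] [18].

5 containers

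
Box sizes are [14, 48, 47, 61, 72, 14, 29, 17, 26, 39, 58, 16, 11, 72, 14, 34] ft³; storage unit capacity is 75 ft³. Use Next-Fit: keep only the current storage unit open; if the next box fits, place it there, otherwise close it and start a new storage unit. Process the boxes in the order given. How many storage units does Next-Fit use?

10 storage units

storage unit 1: place 14 ft³, 61 ft³ left
storage unit 1: place 48 ft³, 13 ft³ left
storage unit 2: place 47 ft³, 28 ft³ left
storage unit 3: place 61 ft³, 14 ft³ left
storage unit 4: place 72 ft³, 3 ft³ left
storage unit 5: place 14 ft³, 61 ft³ left
storage unit 5: place 29 ft³, 32 ft³ left
storage unit 5: place 17 ft³, 15 ft³ left
storage unit 6: place 26 ft³, 49 ft³ left
storage unit 6: place 39 ft³, 10 ft³ left
storage unit 7: place 58 ft³, 17 ft³ left
storage unit 7: place 16 ft³, 1 ft³ left
storage unit 8: place 11 ft³, 64 ft³ left
storage unit 9: place 72 ft³, 3 ft³ left
storage unit 10: place 14 ft³, 61 ft³ left
storage unit 10: place 34 ft³, 27 ft³ left
Final storage units: [14,48] [47] [61] [72] [14,29,17] [26,39] [58,16] [11] [72] [14,34].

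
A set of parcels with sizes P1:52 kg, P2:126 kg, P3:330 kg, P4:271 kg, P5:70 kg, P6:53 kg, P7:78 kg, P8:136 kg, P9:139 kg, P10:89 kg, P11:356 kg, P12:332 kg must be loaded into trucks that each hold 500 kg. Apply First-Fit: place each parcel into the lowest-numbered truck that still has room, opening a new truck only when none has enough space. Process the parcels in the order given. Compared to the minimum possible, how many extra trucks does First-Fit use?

First-Fit: [52,126,271] [330,70,53] [78,136,139,89] [356] [332] → 5 trucks.
Total size 2032 kg; any packing needs at least ⌈2032/500⌉ = 5 trucks.
So 5 is already optimal.

0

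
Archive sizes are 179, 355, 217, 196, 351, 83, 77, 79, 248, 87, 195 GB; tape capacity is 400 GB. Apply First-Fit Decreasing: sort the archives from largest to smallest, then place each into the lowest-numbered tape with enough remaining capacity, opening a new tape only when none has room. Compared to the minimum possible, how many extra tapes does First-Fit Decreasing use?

First-Fit Decreasing: [355] [351] [248,87] [217,179] [196,195] [83,79,77] → 6 tapes.
Total size 2067 GB; any packing needs at least ⌈2067/400⌉ = 6 tapes.
So 6 is already optimal.

0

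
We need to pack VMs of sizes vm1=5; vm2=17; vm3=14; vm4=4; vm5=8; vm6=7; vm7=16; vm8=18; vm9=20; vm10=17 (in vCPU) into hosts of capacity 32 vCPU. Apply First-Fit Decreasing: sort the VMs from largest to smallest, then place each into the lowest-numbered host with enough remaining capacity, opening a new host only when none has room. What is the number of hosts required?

5 hosts

Sorted descending: 20, 18, 17, 17, 16, 14, 8, 7, 5, 4.
Put 20 vCPU in host 1; 12 vCPU remain.
Put 18 vCPU in host 2; 14 vCPU remain.
Put 17 vCPU in host 3; 15 vCPU remain.
Put 17 vCPU in host 4; 15 vCPU remain.
Put 16 vCPU in host 5; 16 vCPU remain.
Put 14 vCPU in host 2; 0 vCPU remain.
Put 8 vCPU in host 1; 4 vCPU remain.
Put 7 vCPU in host 3; 8 vCPU remain.
Put 5 vCPU in host 3; 3 vCPU remain.
Put 4 vCPU in host 1; 0 vCPU remain.
Final hosts: [20,8,4] [18,14] [17,7,5] [17] [16].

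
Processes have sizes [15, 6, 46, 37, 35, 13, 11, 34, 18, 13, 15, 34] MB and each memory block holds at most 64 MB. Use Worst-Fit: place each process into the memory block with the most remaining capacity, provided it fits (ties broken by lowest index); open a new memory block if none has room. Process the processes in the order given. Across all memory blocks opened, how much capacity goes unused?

43

memory block 1: place 15 MB, 49 MB left
memory block 1: place 6 MB, 43 MB left
memory block 2: place 46 MB, 18 MB left
memory block 1: place 37 MB, 6 MB left
memory block 3: place 35 MB, 29 MB left
memory block 3: place 13 MB, 16 MB left
memory block 2: place 11 MB, 7 MB left
memory block 4: place 34 MB, 30 MB left
memory block 4: place 18 MB, 12 MB left
memory block 3: place 13 MB, 3 MB left
memory block 5: place 15 MB, 49 MB left
memory block 5: place 34 MB, 15 MB left
5 memory blocks × 64 MB = 320 MB; used 277 MB; unused 43 MB.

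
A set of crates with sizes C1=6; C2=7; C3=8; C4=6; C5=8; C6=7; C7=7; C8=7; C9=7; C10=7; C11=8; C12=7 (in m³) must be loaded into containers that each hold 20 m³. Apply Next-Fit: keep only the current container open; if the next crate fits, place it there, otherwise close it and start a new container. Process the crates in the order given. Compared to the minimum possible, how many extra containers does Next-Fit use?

1

Next-Fit: [6,7] [8,6] [8,7] [7,7] [7,7] [8,7] → 6 containers.
Total size 85 m³; any packing needs at least ⌈85/20⌉ = 5 containers.
An optimal packing achieves that bound: [8,8] [8,7] [7,7,6] [7,7,6] [7,7] → 5 containers.
Excess: 6 − 5 = 1.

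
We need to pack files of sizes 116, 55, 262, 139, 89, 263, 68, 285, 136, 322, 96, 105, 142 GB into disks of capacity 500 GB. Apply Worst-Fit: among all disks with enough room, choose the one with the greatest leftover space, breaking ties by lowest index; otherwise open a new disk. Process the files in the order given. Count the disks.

5

disk 1: place 116 GB, 384 GB left
disk 1: place 55 GB, 329 GB left
disk 1: place 262 GB, 67 GB left
disk 2: place 139 GB, 361 GB left
disk 2: place 89 GB, 272 GB left
disk 2: place 263 GB, 9 GB left
disk 3: place 68 GB, 432 GB left
disk 3: place 285 GB, 147 GB left
disk 3: place 136 GB, 11 GB left
disk 4: place 322 GB, 178 GB left
disk 4: place 96 GB, 82 GB left
disk 5: place 105 GB, 395 GB left
disk 5: place 142 GB, 253 GB left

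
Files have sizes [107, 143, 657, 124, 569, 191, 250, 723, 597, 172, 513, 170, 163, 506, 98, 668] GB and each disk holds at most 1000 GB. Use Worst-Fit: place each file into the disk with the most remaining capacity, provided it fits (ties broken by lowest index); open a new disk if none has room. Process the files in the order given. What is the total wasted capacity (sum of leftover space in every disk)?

107 GB → disk 1 (remaining 893 GB)
143 GB → disk 1 (remaining 750 GB)
657 GB → disk 1 (remaining 93 GB)
124 GB → disk 2 (remaining 876 GB)
569 GB → disk 2 (remaining 307 GB)
191 GB → disk 2 (remaining 116 GB)
250 GB → disk 3 (remaining 750 GB)
723 GB → disk 3 (remaining 27 GB)
597 GB → disk 4 (remaining 403 GB)
172 GB → disk 4 (remaining 231 GB)
513 GB → disk 5 (remaining 487 GB)
170 GB → disk 5 (remaining 317 GB)
163 GB → disk 5 (remaining 154 GB)
506 GB → disk 6 (remaining 494 GB)
98 GB → disk 6 (remaining 396 GB)
668 GB → disk 7 (remaining 332 GB)
7 disks × 1000 GB = 7000 GB; used 5651 GB; unused 1349 GB.

1349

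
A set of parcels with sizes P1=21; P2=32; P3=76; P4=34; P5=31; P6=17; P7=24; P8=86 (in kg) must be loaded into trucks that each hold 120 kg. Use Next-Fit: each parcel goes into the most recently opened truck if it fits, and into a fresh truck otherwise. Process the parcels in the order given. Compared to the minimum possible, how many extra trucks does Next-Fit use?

Next-Fit: [21,32] [76,34] [31,17,24] [86] → 4 trucks.
Total size 321 kg; any packing needs at least ⌈321/120⌉ = 3 trucks.
An optimal packing achieves that bound: [86,34] [76,32] [31,24,21,17] → 3 trucks.
Excess: 4 − 3 = 1.

1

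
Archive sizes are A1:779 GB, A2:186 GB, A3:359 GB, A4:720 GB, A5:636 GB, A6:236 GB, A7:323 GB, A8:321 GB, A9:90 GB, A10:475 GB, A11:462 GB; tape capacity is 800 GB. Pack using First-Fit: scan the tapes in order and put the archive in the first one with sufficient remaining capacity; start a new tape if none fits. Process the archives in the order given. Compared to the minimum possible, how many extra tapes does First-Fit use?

First-Fit: [779] [186,359,236] [720] [636,90] [323,321] [475] [462] → 7 tapes.
Total size 4587 GB; any packing needs at least ⌈4587/800⌉ = 6 tapes.
An optimal packing achieves that bound: [779] [720] [636,90] [475,323] [462,321] [359,236,186] → 6 tapes.
Excess: 7 − 6 = 1.

1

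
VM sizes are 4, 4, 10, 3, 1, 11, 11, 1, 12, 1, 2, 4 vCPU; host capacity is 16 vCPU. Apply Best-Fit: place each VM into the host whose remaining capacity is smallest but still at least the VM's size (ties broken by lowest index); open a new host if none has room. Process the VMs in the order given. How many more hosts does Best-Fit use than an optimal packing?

1

Best-Fit: [4,4] [10,3,1,1,1] [11,4] [11] [12,2] → 5 hosts.
Total size 64 vCPU; any packing needs at least ⌈64/16⌉ = 4 hosts.
An optimal packing achieves that bound: [12,4] [11,4,1] [11,4,1] [10,3,2,1] → 4 hosts.
Excess: 5 − 4 = 1.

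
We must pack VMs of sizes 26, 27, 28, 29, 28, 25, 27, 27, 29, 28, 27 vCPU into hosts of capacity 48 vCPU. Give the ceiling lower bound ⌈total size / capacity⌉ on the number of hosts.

Total size = 26 + 27 + 28 + 29 + 28 + 25 + 27 + 27 + 29 + 28 + 27 = 301 vCPU.
⌈301 / 48⌉ = 7.

7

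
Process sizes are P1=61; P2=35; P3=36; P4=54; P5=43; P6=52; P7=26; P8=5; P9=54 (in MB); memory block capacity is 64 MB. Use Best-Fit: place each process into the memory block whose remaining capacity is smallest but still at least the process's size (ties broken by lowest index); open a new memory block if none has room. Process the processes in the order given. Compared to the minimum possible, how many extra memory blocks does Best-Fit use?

0

Best-Fit: [61] [35] [36,26] [54,5] [43] [52] [54] → 7 memory blocks.
7 processes exceed 32 MB (half the capacity), and no two of those can share a memory block, so at least 7 memory blocks are needed.
So 7 is already optimal.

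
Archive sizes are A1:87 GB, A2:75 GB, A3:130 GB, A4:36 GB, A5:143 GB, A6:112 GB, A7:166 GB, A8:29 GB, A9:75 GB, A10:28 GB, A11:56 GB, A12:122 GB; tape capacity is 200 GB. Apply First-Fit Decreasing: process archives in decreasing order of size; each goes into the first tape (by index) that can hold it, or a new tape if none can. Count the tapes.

Sorted descending: 166, 143, 130, 122, 112, 87, 75, 75, 56, 36, 29, 28.
166 GB → tape 1 (remaining 34 GB)
143 GB → tape 2 (remaining 57 GB)
130 GB → tape 3 (remaining 70 GB)
122 GB → tape 4 (remaining 78 GB)
112 GB → tape 5 (remaining 88 GB)
87 GB → tape 5 (remaining 1 GB)
75 GB → tape 4 (remaining 3 GB)
75 GB → tape 6 (remaining 125 GB)
56 GB → tape 2 (remaining 1 GB)
36 GB → tape 3 (remaining 34 GB)
29 GB → tape 1 (remaining 5 GB)
28 GB → tape 3 (remaining 6 GB)

6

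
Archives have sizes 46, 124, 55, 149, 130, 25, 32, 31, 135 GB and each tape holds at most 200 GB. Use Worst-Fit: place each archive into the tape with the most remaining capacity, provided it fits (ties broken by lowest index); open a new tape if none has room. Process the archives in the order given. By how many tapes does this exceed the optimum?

Worst-Fit: [46,124] [55,130] [149,25] [32,31,135] → 4 tapes.
Total size 727 GB; any packing needs at least ⌈727/200⌉ = 4 tapes.
So 4 is already optimal.

0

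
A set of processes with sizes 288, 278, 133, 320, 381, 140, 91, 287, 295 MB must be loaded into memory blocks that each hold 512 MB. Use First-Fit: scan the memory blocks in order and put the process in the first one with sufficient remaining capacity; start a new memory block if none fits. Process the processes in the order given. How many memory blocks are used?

memory block 1: place 288 MB, 224 MB left
memory block 2: place 278 MB, 234 MB left
memory block 1: place 133 MB, 91 MB left
memory block 3: place 320 MB, 192 MB left
memory block 4: place 381 MB, 131 MB left
memory block 2: place 140 MB, 94 MB left
memory block 1: place 91 MB, 0 MB left
memory block 5: place 287 MB, 225 MB left
memory block 6: place 295 MB, 217 MB left
Final memory blocks: [288,133,91] [278,140] [320] [381] [287] [295].

6 memory blocks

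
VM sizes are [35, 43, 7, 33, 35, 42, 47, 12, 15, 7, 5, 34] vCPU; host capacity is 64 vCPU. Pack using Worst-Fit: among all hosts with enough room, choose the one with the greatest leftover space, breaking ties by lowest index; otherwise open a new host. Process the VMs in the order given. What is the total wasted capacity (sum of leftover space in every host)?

host 1: place 35 vCPU, 29 vCPU left
host 2: place 43 vCPU, 21 vCPU left
host 1: place 7 vCPU, 22 vCPU left
host 3: place 33 vCPU, 31 vCPU left
host 4: place 35 vCPU, 29 vCPU left
host 5: place 42 vCPU, 22 vCPU left
host 6: place 47 vCPU, 17 vCPU left
host 3: place 12 vCPU, 19 vCPU left
host 4: place 15 vCPU, 14 vCPU left
host 1: place 7 vCPU, 15 vCPU left
host 5: place 5 vCPU, 17 vCPU left
host 7: place 34 vCPU, 30 vCPU left
7 hosts × 64 vCPU = 448 vCPU; used 315 vCPU; unused 133 vCPU.

133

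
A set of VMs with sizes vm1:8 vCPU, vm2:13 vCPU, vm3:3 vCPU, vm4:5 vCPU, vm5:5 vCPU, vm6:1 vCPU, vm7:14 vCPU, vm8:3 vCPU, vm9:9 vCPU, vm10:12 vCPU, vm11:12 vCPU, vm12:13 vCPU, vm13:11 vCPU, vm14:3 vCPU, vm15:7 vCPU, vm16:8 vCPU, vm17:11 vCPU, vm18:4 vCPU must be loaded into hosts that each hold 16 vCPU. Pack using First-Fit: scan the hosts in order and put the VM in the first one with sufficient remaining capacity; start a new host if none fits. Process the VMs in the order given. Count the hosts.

11

Put vm1 (8 vCPU) in host 1; 8 vCPU remain.
Put vm2 (13 vCPU) in host 2; 3 vCPU remain.
Put vm3 (3 vCPU) in host 1; 5 vCPU remain.
Put vm4 (5 vCPU) in host 1; 0 vCPU remain.
Put vm5 (5 vCPU) in host 3; 11 vCPU remain.
Put vm6 (1 vCPU) in host 2; 2 vCPU remain.
Put vm7 (14 vCPU) in host 4; 2 vCPU remain.
Put vm8 (3 vCPU) in host 3; 8 vCPU remain.
Put vm9 (9 vCPU) in host 5; 7 vCPU remain.
Put vm10 (12 vCPU) in host 6; 4 vCPU remain.
Put vm11 (12 vCPU) in host 7; 4 vCPU remain.
Put vm12 (13 vCPU) in host 8; 3 vCPU remain.
Put vm13 (11 vCPU) in host 9; 5 vCPU remain.
Put vm14 (3 vCPU) in host 3; 5 vCPU remain.
Put vm15 (7 vCPU) in host 5; 0 vCPU remain.
Put vm16 (8 vCPU) in host 10; 8 vCPU remain.
Put vm17 (11 vCPU) in host 11; 5 vCPU remain.
Put vm18 (4 vCPU) in host 3; 1 vCPU remain.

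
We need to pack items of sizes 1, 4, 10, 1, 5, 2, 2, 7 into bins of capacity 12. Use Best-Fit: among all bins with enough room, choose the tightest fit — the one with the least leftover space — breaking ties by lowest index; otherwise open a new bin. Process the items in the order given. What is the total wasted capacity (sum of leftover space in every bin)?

1 → bin 1 (remaining 11)
4 → bin 1 (remaining 7)
10 → bin 2 (remaining 2)
1 → bin 2 (remaining 1)
5 → bin 1 (remaining 2)
2 → bin 1 (remaining 0)
2 → bin 3 (remaining 10)
7 → bin 3 (remaining 3)
3 bins × 12 = 36; used 32; unused 4.

4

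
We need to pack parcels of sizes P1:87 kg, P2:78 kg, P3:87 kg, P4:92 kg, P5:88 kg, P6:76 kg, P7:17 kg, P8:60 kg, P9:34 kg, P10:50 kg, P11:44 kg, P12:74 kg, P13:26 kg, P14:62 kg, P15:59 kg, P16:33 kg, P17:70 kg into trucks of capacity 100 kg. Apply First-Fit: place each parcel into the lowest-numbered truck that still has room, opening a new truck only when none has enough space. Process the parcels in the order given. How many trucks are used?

12 trucks

Put P1 (87 kg) in truck 1; 13 kg remain.
Put P2 (78 kg) in truck 2; 22 kg remain.
Put P3 (87 kg) in truck 3; 13 kg remain.
Put P4 (92 kg) in truck 4; 8 kg remain.
Put P5 (88 kg) in truck 5; 12 kg remain.
Put P6 (76 kg) in truck 6; 24 kg remain.
Put P7 (17 kg) in truck 2; 5 kg remain.
Put P8 (60 kg) in truck 7; 40 kg remain.
Put P9 (34 kg) in truck 7; 6 kg remain.
Put P10 (50 kg) in truck 8; 50 kg remain.
Put P11 (44 kg) in truck 8; 6 kg remain.
Put P12 (74 kg) in truck 9; 26 kg remain.
Put P13 (26 kg) in truck 9; 0 kg remain.
Put P14 (62 kg) in truck 10; 38 kg remain.
Put P15 (59 kg) in truck 11; 41 kg remain.
Put P16 (33 kg) in truck 10; 5 kg remain.
Put P17 (70 kg) in truck 12; 30 kg remain.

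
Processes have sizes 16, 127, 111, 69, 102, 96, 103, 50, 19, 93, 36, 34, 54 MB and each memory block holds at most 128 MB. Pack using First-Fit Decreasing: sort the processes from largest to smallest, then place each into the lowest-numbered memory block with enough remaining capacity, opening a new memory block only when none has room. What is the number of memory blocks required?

8 memory blocks

Sorted descending: 127, 111, 103, 102, 96, 93, 69, 54, 50, 36, 34, 19, 16.
memory block 1: place 127 MB, 1 MB left
memory block 2: place 111 MB, 17 MB left
memory block 3: place 103 MB, 25 MB left
memory block 4: place 102 MB, 26 MB left
memory block 5: place 96 MB, 32 MB left
memory block 6: place 93 MB, 35 MB left
memory block 7: place 69 MB, 59 MB left
memory block 7: place 54 MB, 5 MB left
memory block 8: place 50 MB, 78 MB left
memory block 8: place 36 MB, 42 MB left
memory block 6: place 34 MB, 1 MB left
memory block 3: place 19 MB, 6 MB left
memory block 2: place 16 MB, 1 MB left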